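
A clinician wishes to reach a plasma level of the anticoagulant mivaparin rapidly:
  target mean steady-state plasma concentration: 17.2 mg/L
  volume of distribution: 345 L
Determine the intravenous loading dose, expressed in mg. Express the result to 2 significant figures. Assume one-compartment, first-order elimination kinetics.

5900 mg

LD = Css × Vd = 17.2 × 345 = 5934 mg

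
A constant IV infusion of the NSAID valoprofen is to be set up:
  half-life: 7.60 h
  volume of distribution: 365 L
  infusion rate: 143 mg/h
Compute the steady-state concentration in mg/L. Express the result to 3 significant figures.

k = ln2 / t½ = 0.693147 / 7.60 = 0.09120 h⁻¹
CL = k × Vd = 0.09120 × 365 = 33.29 L/h
At steady state Css = R₀ / CL = 143 / 33.29 = 4.296 mg/L

4.30 mg/L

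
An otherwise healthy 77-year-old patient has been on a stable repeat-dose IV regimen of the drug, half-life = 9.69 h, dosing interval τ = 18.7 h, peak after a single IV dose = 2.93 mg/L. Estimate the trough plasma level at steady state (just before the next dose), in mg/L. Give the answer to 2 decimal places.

1.04 mg/L

k = ln2 / t½ = 0.693147 / 9.69 = 0.07153 h⁻¹
e^(−kτ) = e^(−0.07153 × 18.7) = 0.2625
Accumulation ratio R = 1 / (1 − e^(−kτ)) = 1 / (1 − 0.2625) = 1.356
Steady-state trough = C₀ × R × e^(−kτ) = 2.93 × 1.356 × 0.2625 = 1.043 mg/L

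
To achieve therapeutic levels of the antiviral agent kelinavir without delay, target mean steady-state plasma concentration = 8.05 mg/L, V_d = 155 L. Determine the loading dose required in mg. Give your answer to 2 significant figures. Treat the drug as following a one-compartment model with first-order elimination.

LD = Css × Vd = 8.05 × 155 = 1248 mg

1200 mg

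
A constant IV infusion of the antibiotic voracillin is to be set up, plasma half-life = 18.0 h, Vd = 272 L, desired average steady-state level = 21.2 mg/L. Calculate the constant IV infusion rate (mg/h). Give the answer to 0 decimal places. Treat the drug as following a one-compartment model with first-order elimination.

222 mg/h

k = ln2 / t½ = 0.693147 / 18.0 = 0.03851 h⁻¹
CL = k × Vd = 0.03851 × 272 = 10.47 L/h
At steady state, infusion rate R₀ = Css × CL = 21.2 × 10.47 = 222.0 mg/h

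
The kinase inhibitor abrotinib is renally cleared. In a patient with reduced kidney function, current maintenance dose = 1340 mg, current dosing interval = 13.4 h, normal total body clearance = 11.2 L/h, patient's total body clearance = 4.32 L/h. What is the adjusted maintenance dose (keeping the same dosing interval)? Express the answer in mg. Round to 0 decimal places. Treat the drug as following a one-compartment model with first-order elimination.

To keep the same average steady-state level, dosing rate must scale with clearance.
CL ratio = 4.32 / 11.2 = 0.3857
New dose (same interval) = 1340 × 0.3857 = 516.8 mg

517 mg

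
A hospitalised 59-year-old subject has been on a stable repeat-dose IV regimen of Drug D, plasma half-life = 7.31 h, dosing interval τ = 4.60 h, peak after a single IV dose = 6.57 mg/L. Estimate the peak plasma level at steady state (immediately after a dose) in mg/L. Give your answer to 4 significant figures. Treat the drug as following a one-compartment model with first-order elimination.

k = ln2 / t½ = 0.693147 / 7.31 = 0.09482 h⁻¹
e^(−kτ) = e^(−0.09482 × 4.60) = 0.6465
Accumulation ratio R = 1 / (1 − e^(−kτ)) = 1 / (1 − 0.6465) = 2.829
Steady-state peak = C₀ × R = 6.57 × 2.829 = 18.59 mg/L

18.59 mg/L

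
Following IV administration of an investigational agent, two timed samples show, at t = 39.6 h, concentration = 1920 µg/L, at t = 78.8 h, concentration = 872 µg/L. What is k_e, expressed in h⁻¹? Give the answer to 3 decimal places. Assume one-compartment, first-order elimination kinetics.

k = ln(C₁/C₂) / (t₂ − t₁) = ln(1920/872) / (78.8 − 39.6)
  = 0.7893 / 39.20 = 0.02014 h⁻¹

0.020 h⁻¹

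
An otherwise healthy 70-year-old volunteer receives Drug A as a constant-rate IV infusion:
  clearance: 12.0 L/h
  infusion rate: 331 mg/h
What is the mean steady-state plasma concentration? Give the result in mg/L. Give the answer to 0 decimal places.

At steady state Css = R₀ / CL = 331 / 12.00 = 27.58 mg/L

28 mg/L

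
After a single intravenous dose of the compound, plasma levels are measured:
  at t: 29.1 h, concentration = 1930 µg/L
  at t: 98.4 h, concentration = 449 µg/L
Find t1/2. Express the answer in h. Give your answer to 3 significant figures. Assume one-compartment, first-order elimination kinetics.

32.9 h

k = ln(C₁/C₂) / (t₂ − t₁) = ln(1930/449) / (98.4 − 29.1)
  = 1.458 / 69.30 = 0.02104 h⁻¹
t½ = ln2 / k = 0.693147 / 0.02104 = 32.94 h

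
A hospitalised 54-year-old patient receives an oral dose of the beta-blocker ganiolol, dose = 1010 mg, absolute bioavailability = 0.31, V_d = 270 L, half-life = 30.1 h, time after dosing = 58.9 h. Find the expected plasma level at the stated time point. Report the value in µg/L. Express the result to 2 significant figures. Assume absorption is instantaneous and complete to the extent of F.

Amount reaching circulation = F × Dose = 0.31 × 1010 = 313.1 mg
C₀ = F·Dose / Vd = 313.1 / 270 = 1.160 mg/L
k = ln2 / t½ = 0.693147 / 30.1 = 0.02303 h⁻¹
C = C₀ · e^(−k·t) = 1.160 × e^(−0.02303 × 58.9)
  = 1.160 × 0.2576 = 0.2988 mg/L
Convert: 0.2988 mg/L × 1000 = 298.8 µg/L

300 µg/L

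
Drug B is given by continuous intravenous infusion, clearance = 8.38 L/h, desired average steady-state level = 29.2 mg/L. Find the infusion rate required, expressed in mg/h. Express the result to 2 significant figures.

240 mg/h

At steady state, infusion rate R₀ = Css × CL = 29.2 × 8.380 = 244.7 mg/h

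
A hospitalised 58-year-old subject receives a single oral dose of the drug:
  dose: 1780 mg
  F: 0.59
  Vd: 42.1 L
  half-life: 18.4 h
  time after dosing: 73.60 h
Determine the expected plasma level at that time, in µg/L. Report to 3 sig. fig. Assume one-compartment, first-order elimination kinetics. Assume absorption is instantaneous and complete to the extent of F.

1560 µg/L

Amount reaching circulation = F × Dose = 0.59 × 1780 = 1050 mg
C₀ = F·Dose / Vd = 1050 / 42.1 = 24.94 mg/L
k = ln2 / t½ = 0.693147 / 18.4 = 0.03767 h⁻¹
t / t½ = 73.60 / 18.4 = 4 half-lives
C = C₀ × (1/2)^4 = 24.94 × 0.06250 = 1.559 mg/L
Convert: 1.559 mg/L × 1000 = 1559 µg/L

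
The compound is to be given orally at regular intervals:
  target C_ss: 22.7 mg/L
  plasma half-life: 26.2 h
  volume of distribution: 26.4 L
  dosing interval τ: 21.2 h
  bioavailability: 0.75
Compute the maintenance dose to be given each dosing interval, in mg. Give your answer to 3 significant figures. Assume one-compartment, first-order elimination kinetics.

k = ln2 / t½ = 0.693147 / 26.2 = 0.02646 h⁻¹
CL = k × Vd = 0.02646 × 26.4 = 0.6985 L/h
At steady state, F × (Dose/τ) = Css × CL.
Dose = Css × CL × τ / F = 22.7 × 0.6985 × 21.2 / 0.75 = 448.2 mg

448 mg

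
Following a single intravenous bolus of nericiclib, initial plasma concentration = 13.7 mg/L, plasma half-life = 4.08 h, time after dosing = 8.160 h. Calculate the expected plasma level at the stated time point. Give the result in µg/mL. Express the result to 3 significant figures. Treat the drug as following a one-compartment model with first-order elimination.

3.43 µg/mL

k = ln2 / t½ = 0.693147 / 4.08 = 0.1699 h⁻¹
t / t½ = 8.160 / 4.08 = 2 half-lives
C = C₀ × (1/2)^2 = 13.70 × 0.2500 = 3.425 mg/L
(3.425 mg/L = 3.425 µg/mL)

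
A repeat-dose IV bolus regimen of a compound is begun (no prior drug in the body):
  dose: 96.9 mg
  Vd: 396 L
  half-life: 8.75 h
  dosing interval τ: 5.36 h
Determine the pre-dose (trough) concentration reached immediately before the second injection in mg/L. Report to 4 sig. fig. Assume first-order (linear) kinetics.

C₀ per dose = Dose / Vd = 96.9 / 396 = 0.2447 mg/L
k = ln2 / t½ = 0.693147 / 8.75 = 0.07922 h⁻¹
Fraction remaining after one interval: r = e^(−kτ) = e^(−0.07922 × 5.36) = 0.6540
Before dose 2, 1 dose has been given (aged 1τ).
C_trough = C₀ × r = 0.2447 × 0.6540 = 0.1600 mg/L

0.1600 mg/L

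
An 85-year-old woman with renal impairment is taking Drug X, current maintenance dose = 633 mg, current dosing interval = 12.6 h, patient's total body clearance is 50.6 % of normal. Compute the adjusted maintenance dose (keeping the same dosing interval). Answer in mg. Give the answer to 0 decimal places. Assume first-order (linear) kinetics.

To keep the same average steady-state level, dosing rate must scale with clearance.
CL ratio = 50.6 / 100 = 0.5060
New dose (same interval) = 633 × 0.5060 = 320.3 mg

320 mg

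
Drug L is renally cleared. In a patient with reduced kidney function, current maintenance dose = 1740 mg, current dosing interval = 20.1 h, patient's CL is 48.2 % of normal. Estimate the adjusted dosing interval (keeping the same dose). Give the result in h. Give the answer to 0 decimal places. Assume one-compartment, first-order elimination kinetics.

To keep the same average steady-state level, dosing rate must scale with clearance.
CL ratio = 48.2 / 100 = 0.4820
New interval (same dose) = 20.1 / 0.4820 = 41.70 h

42 h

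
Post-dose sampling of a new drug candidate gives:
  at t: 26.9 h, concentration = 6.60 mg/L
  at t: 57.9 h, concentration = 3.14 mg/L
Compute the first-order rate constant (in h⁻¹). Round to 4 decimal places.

0.0240 h⁻¹

k = ln(C₁/C₂) / (t₂ − t₁) = ln(6.60/3.14) / (57.9 − 26.9)
  = 0.7428 / 31.00 = 0.02396 h⁻¹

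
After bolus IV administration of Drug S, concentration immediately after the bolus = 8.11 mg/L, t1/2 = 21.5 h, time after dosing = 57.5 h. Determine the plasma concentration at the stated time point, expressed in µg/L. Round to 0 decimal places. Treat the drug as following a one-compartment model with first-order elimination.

k = ln2 / t½ = 0.693147 / 21.5 = 0.03224 h⁻¹
C = C₀ · e^(−k·t) = 8.110 × e^(−0.03224 × 57.5)
  = 8.110 × 0.1566 = 1.270 mg/L
Convert: 1.270 mg/L × 1000 = 1270 µg/L

1270 µg/L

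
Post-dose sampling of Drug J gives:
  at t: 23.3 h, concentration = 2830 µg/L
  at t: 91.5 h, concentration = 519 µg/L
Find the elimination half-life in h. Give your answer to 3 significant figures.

k = ln(C₁/C₂) / (t₂ − t₁) = ln(2830/519) / (91.5 − 23.3)
  = 1.696 / 68.20 = 0.02487 h⁻¹
t½ = ln2 / k = 0.693147 / 0.02487 = 27.87 h

27.9 h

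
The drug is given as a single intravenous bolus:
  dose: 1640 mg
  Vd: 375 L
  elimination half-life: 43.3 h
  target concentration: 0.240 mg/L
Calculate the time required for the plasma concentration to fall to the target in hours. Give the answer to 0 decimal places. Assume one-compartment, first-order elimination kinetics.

181 h

C₀ = Dose / Vd = 1640 / 375 = 4.373 mg/L
k = ln2 / t½ = 0.693147 / 43.3 = 0.01601 h⁻¹
t = ln(C₀ / C) / k = ln(4.373 / 0.240) / 0.01601
  = ln(18.22) / 0.01601 = 2.903 / 0.01601 = 181.3 h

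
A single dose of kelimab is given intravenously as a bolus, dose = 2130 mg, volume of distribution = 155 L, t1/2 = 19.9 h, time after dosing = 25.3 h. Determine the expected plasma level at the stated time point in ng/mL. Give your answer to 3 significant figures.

5690 ng/mL

C₀ = Dose / Vd = 2130 / 155 = 13.74 mg/L
k = ln2 / t½ = 0.693147 / 19.9 = 0.03483 h⁻¹
C = C₀ · e^(−k·t) = 13.74 × e^(−0.03483 × 25.3)
  = 13.74 × 0.4143 = 5.692 mg/L
Convert: 5.692 mg/L × 1000 = 5692 ng/mL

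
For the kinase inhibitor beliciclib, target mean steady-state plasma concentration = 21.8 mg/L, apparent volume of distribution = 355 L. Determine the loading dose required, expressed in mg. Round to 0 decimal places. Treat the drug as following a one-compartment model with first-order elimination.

LD = Css × Vd = 21.8 × 355 = 7739 mg

7739 mg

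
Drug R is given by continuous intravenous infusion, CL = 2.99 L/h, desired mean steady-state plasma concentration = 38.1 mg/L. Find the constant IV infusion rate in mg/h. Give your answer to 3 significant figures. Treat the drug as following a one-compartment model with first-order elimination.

114 mg/h

At steady state, infusion rate R₀ = Css × CL = 38.1 × 2.990 = 113.9 mg/h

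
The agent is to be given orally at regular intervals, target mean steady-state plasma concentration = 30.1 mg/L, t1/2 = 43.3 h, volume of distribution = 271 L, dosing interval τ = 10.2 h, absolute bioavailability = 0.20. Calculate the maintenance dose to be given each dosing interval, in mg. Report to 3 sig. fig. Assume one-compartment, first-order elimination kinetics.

6660 mg

k = ln2 / t½ = 0.693147 / 43.3 = 0.01601 h⁻¹
CL = k × Vd = 0.01601 × 271 = 4.339 L/h
At steady state, F × (Dose/τ) = Css × CL.
Dose = Css × CL × τ / F = 30.1 × 4.339 × 10.2 / 0.20 = 6661 mg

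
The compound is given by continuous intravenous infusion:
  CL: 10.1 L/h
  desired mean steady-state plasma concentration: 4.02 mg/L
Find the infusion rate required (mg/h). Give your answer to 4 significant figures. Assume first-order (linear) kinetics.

40.60 mg/h

At steady state, infusion rate R₀ = Css × CL = 4.02 × 10.10 = 40.60 mg/h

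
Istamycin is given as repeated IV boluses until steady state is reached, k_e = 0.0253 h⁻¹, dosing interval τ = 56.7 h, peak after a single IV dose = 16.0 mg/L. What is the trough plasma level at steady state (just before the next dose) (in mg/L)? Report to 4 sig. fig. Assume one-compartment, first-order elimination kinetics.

5.004 mg/L

e^(−kτ) = e^(−0.02530 × 56.7) = 0.2382
Accumulation ratio R = 1 / (1 − e^(−kτ)) = 1 / (1 − 0.2382) = 1.313
Steady-state trough = C₀ × R × e^(−kτ) = 16.0 × 1.313 × 0.2382 = 5.004 mg/L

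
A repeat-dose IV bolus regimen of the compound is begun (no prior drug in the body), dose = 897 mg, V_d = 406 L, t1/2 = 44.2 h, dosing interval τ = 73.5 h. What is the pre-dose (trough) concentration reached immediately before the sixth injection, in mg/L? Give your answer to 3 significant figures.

1.02 mg/L

C₀ per dose = Dose / Vd = 897 / 406 = 2.209 mg/L
k = ln2 / t½ = 0.693147 / 44.2 = 0.01568 h⁻¹
Fraction remaining after one interval: r = e^(−kτ) = e^(−0.01568 × 73.5) = 0.3159
Before dose 6, 5 doses have been given (aged 1τ, 2τ, 3τ, 4τ, 5τ).
C_trough = C₀ × (r + r² + … + r^5) = C₀ × r(1−r^5)/(1−r)
        = 2.209 × 0.3159 × (1 − 0.003146) / (1 − 0.3159) = 1.017 mg/L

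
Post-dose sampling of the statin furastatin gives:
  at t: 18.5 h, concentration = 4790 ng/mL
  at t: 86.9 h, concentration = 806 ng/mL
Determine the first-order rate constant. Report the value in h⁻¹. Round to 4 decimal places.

0.0261 h⁻¹

k = ln(C₁/C₂) / (t₂ − t₁) = ln(4790/806) / (86.9 − 18.5)
  = 1.782 / 68.40 = 0.02605 h⁻¹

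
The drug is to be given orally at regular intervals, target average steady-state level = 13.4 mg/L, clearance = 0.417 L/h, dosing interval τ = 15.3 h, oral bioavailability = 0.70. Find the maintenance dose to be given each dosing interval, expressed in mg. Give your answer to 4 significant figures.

122.1 mg

At steady state, F × (Dose/τ) = Css × CL.
Dose = Css × CL × τ / F = 13.4 × 0.4170 × 15.3 / 0.70 = 122.1 mg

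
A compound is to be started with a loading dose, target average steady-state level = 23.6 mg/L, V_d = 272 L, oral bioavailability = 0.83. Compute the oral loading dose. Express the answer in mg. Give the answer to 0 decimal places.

LD = Css × Vd / F = 23.6 × 272 / 0.83 = 7734 mg

7734 mg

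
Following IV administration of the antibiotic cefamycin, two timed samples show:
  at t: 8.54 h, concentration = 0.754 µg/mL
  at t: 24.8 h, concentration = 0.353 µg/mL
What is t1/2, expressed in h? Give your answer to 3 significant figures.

k = ln(C₁/C₂) / (t₂ − t₁) = ln(0.754/0.353) / (24.8 − 8.54)
  = 0.7589 / 16.26 = 0.04667 h⁻¹
t½ = ln2 / k = 0.693147 / 0.04667 = 14.85 h

14.9 h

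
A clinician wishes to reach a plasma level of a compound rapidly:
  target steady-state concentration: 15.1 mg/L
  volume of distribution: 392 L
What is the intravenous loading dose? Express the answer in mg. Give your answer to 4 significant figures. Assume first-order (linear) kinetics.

LD = Css × Vd = 15.1 × 392 = 5919 mg

5919 mg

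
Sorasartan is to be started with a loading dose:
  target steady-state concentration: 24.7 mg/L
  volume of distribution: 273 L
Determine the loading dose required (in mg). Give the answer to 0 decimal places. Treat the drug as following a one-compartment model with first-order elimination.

LD = Css × Vd = 24.7 × 273 = 6743 mg

6743 mg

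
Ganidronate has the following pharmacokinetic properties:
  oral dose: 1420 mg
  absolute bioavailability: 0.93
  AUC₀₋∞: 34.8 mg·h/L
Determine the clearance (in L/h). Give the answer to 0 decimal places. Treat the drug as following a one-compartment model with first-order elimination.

CL = F·Dose / AUC = 0.93 × 1420 / 34.8 = 37.95 L/h

38 L/h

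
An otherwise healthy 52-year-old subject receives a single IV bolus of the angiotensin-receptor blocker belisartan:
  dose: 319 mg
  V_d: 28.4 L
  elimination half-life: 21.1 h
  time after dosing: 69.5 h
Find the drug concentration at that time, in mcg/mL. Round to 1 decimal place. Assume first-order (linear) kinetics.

1.1 mcg/mL

C₀ = Dose / Vd = 319.0 / 28.4 = 11.23 mg/L
k = ln2 / t½ = 0.693147 / 21.1 = 0.03285 h⁻¹
C = C₀ · e^(−k·t) = 11.23 × e^(−0.03285 × 69.5)
  = 11.23 × 0.1020 = 1.145 mg/L
(1.145 mg/L = 1.145 mcg/mL)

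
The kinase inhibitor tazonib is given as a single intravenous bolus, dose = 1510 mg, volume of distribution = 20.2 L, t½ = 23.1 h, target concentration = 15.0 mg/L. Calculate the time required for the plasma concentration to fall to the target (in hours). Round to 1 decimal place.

C₀ = Dose / Vd = 1510 / 20.2 = 74.75 mg/L
k = ln2 / t½ = 0.693147 / 23.1 = 0.03001 h⁻¹
t = ln(C₀ / C) / k = ln(74.75 / 15.0) / 0.03001
  = ln(4.983) / 0.03001 = 1.606 / 0.03001 = 53.52 h

53.5 h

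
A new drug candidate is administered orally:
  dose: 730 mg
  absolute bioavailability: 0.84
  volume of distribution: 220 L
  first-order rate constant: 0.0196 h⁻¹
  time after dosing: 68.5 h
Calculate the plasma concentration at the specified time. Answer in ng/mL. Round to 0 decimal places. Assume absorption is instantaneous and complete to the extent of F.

728 ng/mL

Amount reaching circulation = F × Dose = 0.84 × 730.0 = 613.2 mg
C₀ = F·Dose / Vd = 613.2 / 220 = 2.787 mg/L
C = C₀ · e^(−k·t) = 2.787 × e^(−0.01960 × 68.5)
  = 2.787 × 0.2612 = 0.7280 mg/L
Convert: 0.7280 mg/L × 1000 = 728.0 ng/mL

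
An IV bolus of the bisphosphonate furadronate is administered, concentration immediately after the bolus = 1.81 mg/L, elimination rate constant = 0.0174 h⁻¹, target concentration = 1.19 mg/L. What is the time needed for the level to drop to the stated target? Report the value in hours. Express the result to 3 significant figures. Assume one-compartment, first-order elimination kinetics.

24.1 h

t = ln(C₀ / C) / k = ln(1.810 / 1.19) / 0.01740
  = ln(1.521) / 0.01740 = 0.4194 / 0.01740 = 24.10 h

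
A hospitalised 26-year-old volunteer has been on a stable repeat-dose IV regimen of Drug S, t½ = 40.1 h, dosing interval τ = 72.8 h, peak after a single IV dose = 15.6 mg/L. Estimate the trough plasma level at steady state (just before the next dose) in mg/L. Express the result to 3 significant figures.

6.19 mg/L

k = ln2 / t½ = 0.693147 / 40.1 = 0.01729 h⁻¹
e^(−kτ) = e^(−0.01729 × 72.8) = 0.2840
Accumulation ratio R = 1 / (1 − e^(−kτ)) = 1 / (1 − 0.2840) = 1.397
Steady-state trough = C₀ × R × e^(−kτ) = 15.6 × 1.397 × 0.2840 = 6.189 mg/L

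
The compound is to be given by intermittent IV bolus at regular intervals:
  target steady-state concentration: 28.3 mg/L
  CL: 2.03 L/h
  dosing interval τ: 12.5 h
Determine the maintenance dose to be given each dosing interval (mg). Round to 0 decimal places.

718 mg

At steady state, Dose/τ = Css × CL.
Dose = Css × CL × τ = 28.3 × 2.030 × 12.5 = 718.1 mg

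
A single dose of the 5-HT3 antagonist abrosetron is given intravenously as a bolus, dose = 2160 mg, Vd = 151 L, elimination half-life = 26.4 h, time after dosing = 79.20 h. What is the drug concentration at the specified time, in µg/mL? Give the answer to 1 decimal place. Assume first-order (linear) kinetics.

1.8 µg/mL

C₀ = Dose / Vd = 2160 / 151 = 14.30 mg/L
k = ln2 / t½ = 0.693147 / 26.4 = 0.02626 h⁻¹
t / t½ = 79.20 / 26.4 = 3 half-lives
C = C₀ × (1/2)^3 = 14.30 × 0.1250 = 1.788 mg/L
(1.788 mg/L = 1.788 µg/mL)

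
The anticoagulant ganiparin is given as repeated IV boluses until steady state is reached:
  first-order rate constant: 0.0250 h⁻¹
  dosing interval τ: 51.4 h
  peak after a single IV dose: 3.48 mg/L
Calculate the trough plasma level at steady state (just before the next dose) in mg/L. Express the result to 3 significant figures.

1.33 mg/L

e^(−kτ) = e^(−0.02500 × 51.4) = 0.2767
Accumulation ratio R = 1 / (1 − e^(−kτ)) = 1 / (1 − 0.2767) = 1.383
Steady-state trough = C₀ × R × e^(−kτ) = 3.48 × 1.383 × 0.2767 = 1.332 mg/L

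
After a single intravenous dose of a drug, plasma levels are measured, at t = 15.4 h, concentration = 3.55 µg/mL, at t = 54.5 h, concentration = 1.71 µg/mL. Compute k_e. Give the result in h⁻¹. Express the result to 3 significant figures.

0.0187 h⁻¹

k = ln(C₁/C₂) / (t₂ − t₁) = ln(3.55/1.71) / (54.5 − 15.4)
  = 0.7305 / 39.10 = 0.01868 h⁻¹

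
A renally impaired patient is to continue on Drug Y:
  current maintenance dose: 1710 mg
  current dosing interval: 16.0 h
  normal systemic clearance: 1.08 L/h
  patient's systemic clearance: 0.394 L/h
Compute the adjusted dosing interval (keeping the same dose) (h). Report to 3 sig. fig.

43.9 h

To keep the same average steady-state level, dosing rate must scale with clearance.
CL ratio = 0.394 / 1.08 = 0.3648
New interval (same dose) = 16.0 / 0.3648 = 43.86 h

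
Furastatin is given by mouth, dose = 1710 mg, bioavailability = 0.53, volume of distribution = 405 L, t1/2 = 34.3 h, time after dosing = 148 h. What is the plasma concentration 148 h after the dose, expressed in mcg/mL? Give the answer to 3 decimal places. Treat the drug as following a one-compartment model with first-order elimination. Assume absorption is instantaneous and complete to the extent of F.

0.112 mcg/mL

Amount reaching circulation = F × Dose = 0.53 × 1710 = 906.3 mg
C₀ = F·Dose / Vd = 906.3 / 405 = 2.238 mg/L
k = ln2 / t½ = 0.693147 / 34.3 = 0.02021 h⁻¹
C = C₀ · e^(−k·t) = 2.238 × e^(−0.02021 × 148)
  = 2.238 × 0.05023 = 0.1124 mg/L
(0.1124 mg/L = 0.1124 mcg/mL)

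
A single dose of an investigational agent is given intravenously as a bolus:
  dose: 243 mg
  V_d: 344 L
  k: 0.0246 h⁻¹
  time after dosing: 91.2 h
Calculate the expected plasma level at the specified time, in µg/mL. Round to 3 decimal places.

0.075 µg/mL

C₀ = Dose / Vd = 243.0 / 344 = 0.7064 mg/L
C = C₀ · e^(−k·t) = 0.7064 × e^(−0.02460 × 91.2)
  = 0.7064 × 0.1061 = 0.07495 mg/L
(0.07495 mg/L = 0.07495 µg/mL)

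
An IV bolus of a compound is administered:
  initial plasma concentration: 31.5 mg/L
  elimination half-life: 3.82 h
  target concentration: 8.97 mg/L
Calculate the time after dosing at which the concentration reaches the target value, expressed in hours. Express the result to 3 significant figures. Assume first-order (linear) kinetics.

k = ln2 / t½ = 0.693147 / 3.82 = 0.1815 h⁻¹
t = ln(C₀ / C) / k = ln(31.50 / 8.97) / 0.1815
  = ln(3.512) / 0.1815 = 1.256 / 0.1815 = 6.920 h

6.92 h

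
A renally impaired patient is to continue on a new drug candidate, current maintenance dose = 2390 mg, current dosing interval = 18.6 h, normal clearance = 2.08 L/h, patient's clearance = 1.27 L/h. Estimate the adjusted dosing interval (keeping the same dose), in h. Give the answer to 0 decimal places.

To keep the same average steady-state level, dosing rate must scale with clearance.
CL ratio = 1.27 / 2.08 = 0.6106
New interval (same dose) = 18.6 / 0.6106 = 30.46 h

30 h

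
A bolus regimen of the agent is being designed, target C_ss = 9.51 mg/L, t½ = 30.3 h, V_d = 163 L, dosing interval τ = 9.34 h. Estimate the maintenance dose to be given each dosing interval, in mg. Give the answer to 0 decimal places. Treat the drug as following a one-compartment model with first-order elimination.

k = ln2 / t½ = 0.693147 / 30.3 = 0.02288 h⁻¹
CL = k × Vd = 0.02288 × 163 = 3.729 L/h
At steady state, Dose/τ = Css × CL.
Dose = Css × CL × τ = 9.51 × 3.729 × 9.34 = 331.2 mg

331 mg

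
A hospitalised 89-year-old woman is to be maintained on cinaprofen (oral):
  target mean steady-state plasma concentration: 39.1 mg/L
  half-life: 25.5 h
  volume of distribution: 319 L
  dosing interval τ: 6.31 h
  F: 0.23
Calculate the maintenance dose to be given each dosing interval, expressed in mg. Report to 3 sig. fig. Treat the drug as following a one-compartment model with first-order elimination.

k = ln2 / t½ = 0.693147 / 25.5 = 0.02718 h⁻¹
CL = k × Vd = 0.02718 × 319 = 8.670 L/h
At steady state, F × (Dose/τ) = Css × CL.
Dose = Css × CL × τ / F = 39.1 × 8.670 × 6.31 / 0.23 = 9300 mg

9300 mg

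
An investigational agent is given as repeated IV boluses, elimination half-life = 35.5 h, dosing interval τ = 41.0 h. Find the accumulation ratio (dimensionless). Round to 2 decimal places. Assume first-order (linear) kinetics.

k = ln2 / t½ = 0.693147 / 35.5 = 0.01953 h⁻¹
e^(−kτ) = e^(−0.01953 × 41.0) = 0.4490
Accumulation ratio R = 1 / (1 − e^(−kτ)) = 1 / (1 − 0.4490) = 1.815

1.82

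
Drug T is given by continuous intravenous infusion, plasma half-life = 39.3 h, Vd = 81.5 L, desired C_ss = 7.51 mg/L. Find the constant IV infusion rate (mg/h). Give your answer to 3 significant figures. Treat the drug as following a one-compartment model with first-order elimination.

10.8 mg/h

k = ln2 / t½ = 0.693147 / 39.3 = 0.01764 h⁻¹
CL = k × Vd = 0.01764 × 81.5 = 1.438 L/h
At steady state, infusion rate R₀ = Css × CL = 7.51 × 1.438 = 10.80 mg/h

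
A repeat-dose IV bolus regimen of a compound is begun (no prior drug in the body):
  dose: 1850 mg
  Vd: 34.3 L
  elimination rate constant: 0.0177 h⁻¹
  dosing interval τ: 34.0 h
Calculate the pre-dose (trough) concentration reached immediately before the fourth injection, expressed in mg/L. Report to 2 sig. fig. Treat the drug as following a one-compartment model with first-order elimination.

C₀ per dose = Dose / Vd = 1850 / 34.3 = 53.94 mg/L
Fraction remaining after one interval: r = e^(−kτ) = e^(−0.01770 × 34.0) = 0.5478
Before dose 4, 3 doses have been given (aged 1τ, 2τ, 3τ).
C_trough = C₀ × (r + r² + … + r^3) = C₀ × r(1−r^3)/(1−r)
        = 53.94 × 0.5478 × (1 − 0.1644) / (1 − 0.5478) = 54.60 mg/L

55 mg/L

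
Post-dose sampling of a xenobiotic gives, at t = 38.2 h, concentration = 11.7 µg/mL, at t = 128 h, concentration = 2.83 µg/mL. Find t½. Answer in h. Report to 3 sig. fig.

43.9 h

k = ln(C₁/C₂) / (t₂ − t₁) = ln(11.7/2.83) / (128 − 38.2)
  = 1.419 / 89.80 = 0.01580 h⁻¹
t½ = ln2 / k = 0.693147 / 0.01580 = 43.87 h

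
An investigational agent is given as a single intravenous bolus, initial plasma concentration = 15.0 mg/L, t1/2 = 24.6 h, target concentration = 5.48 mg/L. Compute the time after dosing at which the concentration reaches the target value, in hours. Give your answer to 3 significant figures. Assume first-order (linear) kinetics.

35.7 h

k = ln2 / t½ = 0.693147 / 24.6 = 0.02818 h⁻¹
t = ln(C₀ / C) / k = ln(15.00 / 5.48) / 0.02818
  = ln(2.737) / 0.02818 = 1.007 / 0.02818 = 35.73 h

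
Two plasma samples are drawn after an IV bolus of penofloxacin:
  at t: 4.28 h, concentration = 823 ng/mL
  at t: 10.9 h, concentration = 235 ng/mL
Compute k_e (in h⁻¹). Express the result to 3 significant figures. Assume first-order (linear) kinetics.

k = ln(C₁/C₂) / (t₂ − t₁) = ln(823/235) / (10.9 − 4.28)
  = 1.253 / 6.620 = 0.1893 h⁻¹

0.189 h⁻¹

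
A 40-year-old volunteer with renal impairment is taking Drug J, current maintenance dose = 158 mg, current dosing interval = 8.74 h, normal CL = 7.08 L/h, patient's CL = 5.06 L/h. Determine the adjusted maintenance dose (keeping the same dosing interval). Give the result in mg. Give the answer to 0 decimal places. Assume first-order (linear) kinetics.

To keep the same average steady-state level, dosing rate must scale with clearance.
CL ratio = 5.06 / 7.08 = 0.7147
New dose (same interval) = 158 × 0.7147 = 112.9 mg

113 mg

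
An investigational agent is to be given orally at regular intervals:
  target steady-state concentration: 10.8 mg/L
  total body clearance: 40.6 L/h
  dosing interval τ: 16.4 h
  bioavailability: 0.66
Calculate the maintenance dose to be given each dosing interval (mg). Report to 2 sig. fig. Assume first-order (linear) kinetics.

At steady state, F × (Dose/τ) = Css × CL.
Dose = Css × CL × τ / F = 10.8 × 40.60 × 16.4 / 0.66 = 10900 mg

11000 mg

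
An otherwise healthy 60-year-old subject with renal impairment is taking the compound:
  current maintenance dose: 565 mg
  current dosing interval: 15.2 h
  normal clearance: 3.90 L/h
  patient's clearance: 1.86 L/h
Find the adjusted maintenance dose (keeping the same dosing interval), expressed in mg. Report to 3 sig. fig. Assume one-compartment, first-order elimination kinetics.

To keep the same average steady-state level, dosing rate must scale with clearance.
CL ratio = 1.86 / 3.90 = 0.4769
New dose (same interval) = 565 × 0.4769 = 269.4 mg

269 mg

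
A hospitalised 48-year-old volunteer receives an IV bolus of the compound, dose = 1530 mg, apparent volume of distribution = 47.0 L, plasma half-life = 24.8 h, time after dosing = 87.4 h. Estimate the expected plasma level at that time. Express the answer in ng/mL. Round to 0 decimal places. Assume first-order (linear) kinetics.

C₀ = Dose / Vd = 1530 / 47.0 = 32.55 mg/L
k = ln2 / t½ = 0.693147 / 24.8 = 0.02795 h⁻¹
C = C₀ · e^(−k·t) = 32.55 × e^(−0.02795 × 87.4)
  = 32.55 × 0.08691 = 2.829 mg/L
Convert: 2.829 mg/L × 1000 = 2829 ng/mL

2829 ng/mL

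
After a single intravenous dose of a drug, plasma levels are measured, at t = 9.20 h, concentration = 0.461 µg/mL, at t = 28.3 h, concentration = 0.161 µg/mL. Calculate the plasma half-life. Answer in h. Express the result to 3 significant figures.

12.6 h

k = ln(C₁/C₂) / (t₂ − t₁) = ln(0.461/0.161) / (28.3 − 9.20)
  = 1.052 / 19.10 = 0.05508 h⁻¹
t½ = ln2 / k = 0.693147 / 0.05508 = 12.58 h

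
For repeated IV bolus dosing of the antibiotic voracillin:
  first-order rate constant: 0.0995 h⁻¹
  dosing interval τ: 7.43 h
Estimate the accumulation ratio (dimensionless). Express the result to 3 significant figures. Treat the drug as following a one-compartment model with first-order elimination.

1.91

e^(−kτ) = e^(−0.09950 × 7.43) = 0.4775
Accumulation ratio R = 1 / (1 − e^(−kτ)) = 1 / (1 − 0.4775) = 1.914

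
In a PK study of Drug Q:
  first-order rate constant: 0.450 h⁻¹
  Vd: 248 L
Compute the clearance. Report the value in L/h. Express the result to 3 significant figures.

CL = k × Vd = 0.450 × 248 = 111.6 L/h

112 L/h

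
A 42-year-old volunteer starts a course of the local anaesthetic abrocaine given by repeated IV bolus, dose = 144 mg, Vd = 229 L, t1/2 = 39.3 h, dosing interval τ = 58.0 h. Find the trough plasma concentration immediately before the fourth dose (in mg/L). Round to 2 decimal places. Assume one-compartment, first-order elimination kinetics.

0.34 mg/L

C₀ per dose = Dose / Vd = 144 / 229 = 0.6288 mg/L
k = ln2 / t½ = 0.693147 / 39.3 = 0.01764 h⁻¹
Fraction remaining after one interval: r = e^(−kτ) = e^(−0.01764 × 58.0) = 0.3595
Before dose 4, 3 doses have been given (aged 1τ, 2τ, 3τ).
C_trough = C₀ × (r + r² + … + r^3) = C₀ × r(1−r^3)/(1−r)
        = 0.6288 × 0.3595 × (1 − 0.04646) / (1 − 0.3595) = 0.3365 mg/L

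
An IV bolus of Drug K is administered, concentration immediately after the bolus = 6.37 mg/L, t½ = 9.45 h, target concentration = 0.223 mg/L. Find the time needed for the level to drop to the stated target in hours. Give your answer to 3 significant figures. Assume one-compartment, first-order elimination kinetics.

45.7 h

k = ln2 / t½ = 0.693147 / 9.45 = 0.07335 h⁻¹
t = ln(C₀ / C) / k = ln(6.370 / 0.223) / 0.07335
  = ln(28.57) / 0.07335 = 3.352 / 0.07335 = 45.70 h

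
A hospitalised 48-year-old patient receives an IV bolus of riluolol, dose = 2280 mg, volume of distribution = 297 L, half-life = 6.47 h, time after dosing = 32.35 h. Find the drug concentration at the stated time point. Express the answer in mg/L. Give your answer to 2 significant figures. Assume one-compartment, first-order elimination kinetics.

C₀ = Dose / Vd = 2280 / 297 = 7.677 mg/L
k = ln2 / t½ = 0.693147 / 6.47 = 0.1071 h⁻¹
t / t½ = 32.35 / 6.47 = 5 half-lives
C = C₀ × (1/2)^5 = 7.677 × 0.03125 = 0.2399 mg/L

0.24 mg/L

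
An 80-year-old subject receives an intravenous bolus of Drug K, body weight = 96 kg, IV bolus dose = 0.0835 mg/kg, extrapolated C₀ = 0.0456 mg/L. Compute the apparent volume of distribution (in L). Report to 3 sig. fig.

176 L

Dose = 0.0835 × 96 = 8.016 mg
Vd = Dose / C₀ = 8.016 / 0.0456 = 175.8 L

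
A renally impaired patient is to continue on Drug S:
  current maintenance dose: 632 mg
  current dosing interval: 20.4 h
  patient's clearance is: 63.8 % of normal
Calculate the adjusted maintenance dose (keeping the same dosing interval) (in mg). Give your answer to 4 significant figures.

403.2 mg

To keep the same average steady-state level, dosing rate must scale with clearance.
CL ratio = 63.8 / 100 = 0.6380
New dose (same interval) = 632 × 0.6380 = 403.2 mg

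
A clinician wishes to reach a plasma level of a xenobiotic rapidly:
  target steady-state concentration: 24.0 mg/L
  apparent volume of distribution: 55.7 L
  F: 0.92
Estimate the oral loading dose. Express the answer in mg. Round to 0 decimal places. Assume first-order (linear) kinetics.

1453 mg

LD = Css × Vd / F = 24.0 × 55.7 / 0.92 = 1453 mg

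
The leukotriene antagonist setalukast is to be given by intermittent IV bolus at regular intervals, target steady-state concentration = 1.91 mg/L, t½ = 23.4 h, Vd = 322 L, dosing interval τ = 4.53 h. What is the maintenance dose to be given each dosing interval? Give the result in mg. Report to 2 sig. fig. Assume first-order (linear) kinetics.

83 mg

k = ln2 / t½ = 0.693147 / 23.4 = 0.02962 h⁻¹
CL = k × Vd = 0.02962 × 322 = 9.538 L/h
At steady state, Dose/τ = Css × CL.
Dose = Css × CL × τ = 1.91 × 9.538 × 4.53 = 82.53 mg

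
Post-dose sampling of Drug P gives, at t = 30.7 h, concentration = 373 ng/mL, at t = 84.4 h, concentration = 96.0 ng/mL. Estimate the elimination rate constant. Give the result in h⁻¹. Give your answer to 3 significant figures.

k = ln(C₁/C₂) / (t₂ − t₁) = ln(373/96.0) / (84.4 − 30.7)
  = 1.357 / 53.70 = 0.02527 h⁻¹

0.0253 h⁻¹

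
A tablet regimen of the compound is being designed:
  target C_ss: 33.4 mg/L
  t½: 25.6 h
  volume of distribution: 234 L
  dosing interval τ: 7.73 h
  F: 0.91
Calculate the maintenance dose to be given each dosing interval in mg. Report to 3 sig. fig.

k = ln2 / t½ = 0.693147 / 25.6 = 0.02708 h⁻¹
CL = k × Vd = 0.02708 × 234 = 6.337 L/h
At steady state, F × (Dose/τ) = Css × CL.
Dose = Css × CL × τ / F = 33.4 × 6.337 × 7.73 / 0.91 = 1798 mg

1800 mg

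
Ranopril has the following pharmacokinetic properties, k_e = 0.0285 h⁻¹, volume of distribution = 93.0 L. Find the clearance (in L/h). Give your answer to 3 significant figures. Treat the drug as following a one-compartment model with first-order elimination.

2.65 L/h

CL = k × Vd = 0.0285 × 93.0 = 2.651 L/h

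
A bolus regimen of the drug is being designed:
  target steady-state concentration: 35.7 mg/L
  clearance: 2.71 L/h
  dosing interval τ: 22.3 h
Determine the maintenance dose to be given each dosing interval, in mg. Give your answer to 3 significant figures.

2160 mg

At steady state, Dose/τ = Css × CL.
Dose = Css × CL × τ = 35.7 × 2.710 × 22.3 = 2157 mg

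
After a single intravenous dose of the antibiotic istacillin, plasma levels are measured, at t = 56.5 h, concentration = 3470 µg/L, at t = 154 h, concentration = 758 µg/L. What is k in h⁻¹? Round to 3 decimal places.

k = ln(C₁/C₂) / (t₂ − t₁) = ln(3470/758) / (154 − 56.5)
  = 1.521 / 97.50 = 0.01560 h⁻¹

0.016 h⁻¹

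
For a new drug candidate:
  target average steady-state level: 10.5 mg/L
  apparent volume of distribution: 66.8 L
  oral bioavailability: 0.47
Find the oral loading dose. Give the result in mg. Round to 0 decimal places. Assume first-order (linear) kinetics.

LD = Css × Vd / F = 10.5 × 66.8 / 0.47 = 1492 mg

1492 mg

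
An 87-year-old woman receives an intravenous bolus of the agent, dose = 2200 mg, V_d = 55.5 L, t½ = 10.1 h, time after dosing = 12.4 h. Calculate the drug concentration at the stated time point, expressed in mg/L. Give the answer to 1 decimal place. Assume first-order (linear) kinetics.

C₀ = Dose / Vd = 2200 / 55.5 = 39.64 mg/L
k = ln2 / t½ = 0.693147 / 10.1 = 0.06863 h⁻¹
C = C₀ · e^(−k·t) = 39.64 × e^(−0.06863 × 12.4)
  = 39.64 × 0.4270 = 16.93 mg/L

16.9 mg/L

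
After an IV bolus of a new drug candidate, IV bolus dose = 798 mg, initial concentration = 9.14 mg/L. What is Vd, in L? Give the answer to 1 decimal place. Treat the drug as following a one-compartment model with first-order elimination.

Vd = Dose / C₀ = 798.0 / 9.14 = 87.31 L

87.3 L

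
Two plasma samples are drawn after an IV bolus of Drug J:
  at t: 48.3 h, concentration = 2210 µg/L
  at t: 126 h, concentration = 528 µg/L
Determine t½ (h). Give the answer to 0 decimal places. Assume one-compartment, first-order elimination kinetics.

38 h

k = ln(C₁/C₂) / (t₂ − t₁) = ln(2210/528) / (126 − 48.3)
  = 1.432 / 77.70 = 0.01843 h⁻¹
t½ = ln2 / k = 0.693147 / 0.01843 = 37.61 h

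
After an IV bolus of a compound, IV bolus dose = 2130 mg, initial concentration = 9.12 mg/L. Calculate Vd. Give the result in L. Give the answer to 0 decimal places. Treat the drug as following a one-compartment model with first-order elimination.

Vd = Dose / C₀ = 2130 / 9.12 = 233.6 L

234 L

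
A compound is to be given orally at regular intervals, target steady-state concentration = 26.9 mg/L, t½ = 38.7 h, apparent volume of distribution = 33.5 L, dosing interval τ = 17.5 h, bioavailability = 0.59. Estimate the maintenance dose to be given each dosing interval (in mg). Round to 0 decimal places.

479 mg

k = ln2 / t½ = 0.693147 / 38.7 = 0.01791 h⁻¹
CL = k × Vd = 0.01791 × 33.5 = 0.6000 L/h
At steady state, F × (Dose/τ) = Css × CL.
Dose = Css × CL × τ / F = 26.9 × 0.6000 × 17.5 / 0.59 = 478.7 mg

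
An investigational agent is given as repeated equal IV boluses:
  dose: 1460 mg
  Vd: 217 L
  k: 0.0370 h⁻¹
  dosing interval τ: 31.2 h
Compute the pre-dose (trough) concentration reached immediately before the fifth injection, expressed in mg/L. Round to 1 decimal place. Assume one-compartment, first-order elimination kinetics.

3.1 mg/L

C₀ per dose = Dose / Vd = 1460 / 217 = 6.728 mg/L
Fraction remaining after one interval: r = e^(−kτ) = e^(−0.03700 × 31.2) = 0.3152
Before dose 5, 4 doses have been given (aged 1τ, 2τ, 3τ, 4τ).
C_trough = C₀ × (r + r² + … + r^4) = C₀ × r(1−r^4)/(1−r)
        = 6.728 × 0.3152 × (1 − 0.009871) / (1 − 0.3152) = 3.066 mg/L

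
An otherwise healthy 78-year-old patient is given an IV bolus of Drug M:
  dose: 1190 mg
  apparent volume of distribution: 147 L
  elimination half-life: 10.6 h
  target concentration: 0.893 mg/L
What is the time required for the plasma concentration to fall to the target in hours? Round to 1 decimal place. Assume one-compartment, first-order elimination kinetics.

33.7 h

C₀ = Dose / Vd = 1190 / 147 = 8.095 mg/L
k = ln2 / t½ = 0.693147 / 10.6 = 0.06539 h⁻¹
t = ln(C₀ / C) / k = ln(8.095 / 0.893) / 0.06539
  = ln(9.065) / 0.06539 = 2.204 / 0.06539 = 33.71 h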